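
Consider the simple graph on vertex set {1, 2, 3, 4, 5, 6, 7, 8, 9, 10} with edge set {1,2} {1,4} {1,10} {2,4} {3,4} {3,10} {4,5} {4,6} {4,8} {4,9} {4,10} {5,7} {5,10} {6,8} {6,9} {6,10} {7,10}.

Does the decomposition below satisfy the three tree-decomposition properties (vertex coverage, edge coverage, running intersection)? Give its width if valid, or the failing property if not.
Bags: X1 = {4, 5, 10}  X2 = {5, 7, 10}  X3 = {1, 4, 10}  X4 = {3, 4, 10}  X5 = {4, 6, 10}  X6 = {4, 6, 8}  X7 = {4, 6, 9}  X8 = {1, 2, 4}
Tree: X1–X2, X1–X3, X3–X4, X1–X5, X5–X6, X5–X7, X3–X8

Yes; width 2.

Vertex coverage: the bags together contain {1, 2, 3, 4, 5, 6, 7, 8, 9, 10}, the full vertex set. Edge coverage: each edge of G has both endpoints in at least one bag. Running intersection: for every vertex, the bags containing it form a connected subtree. All three properties hold, so this is a valid tree decomposition of width max|bag| − 1 = 2, and hence tw(G) ≤ 2.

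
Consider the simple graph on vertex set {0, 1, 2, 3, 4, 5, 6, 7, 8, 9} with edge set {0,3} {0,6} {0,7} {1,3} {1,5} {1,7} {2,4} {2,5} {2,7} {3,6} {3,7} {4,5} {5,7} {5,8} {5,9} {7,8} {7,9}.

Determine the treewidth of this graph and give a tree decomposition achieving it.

Treewidth 2.
One such decomposition:
Bags: B1 = {1, 3, 7}  B2 = {1, 5, 7}  B3 = {0, 3, 7}  B4 = {5, 7, 9}  B5 = {2, 5, 7}  B6 = {5, 7, 8}  B7 = {2, 4, 5}  B8 = {0, 3, 6}
Tree: B1–B2, B1–B3, B2–B4, B2–B5, B2–B6, B5–B7, B3–B8

Each bag holds 3 vertices, so the decomposition has width 2, which upper-bounds the treewidth. On the other hand G contains the 3-clique {2, 4, 5}. A clique must lie in a single bag of any decomposition, so no decomposition can have width below 2. Combining the bounds, tw(G) = 2.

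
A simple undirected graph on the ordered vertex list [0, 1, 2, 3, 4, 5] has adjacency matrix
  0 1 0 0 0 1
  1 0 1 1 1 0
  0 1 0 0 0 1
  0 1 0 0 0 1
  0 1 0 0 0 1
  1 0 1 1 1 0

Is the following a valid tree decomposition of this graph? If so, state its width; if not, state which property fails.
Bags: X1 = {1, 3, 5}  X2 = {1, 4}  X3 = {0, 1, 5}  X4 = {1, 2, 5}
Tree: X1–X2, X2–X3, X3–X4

No — edge (5,4) lies in no bag.

A tree decomposition must satisfy three properties: every vertex lies in some bag; for every edge, both endpoints lie together in some bag; and for every vertex, the bags containing it form a connected subtree. Here edge (5,4) lies in no bag, so the decomposition is invalid.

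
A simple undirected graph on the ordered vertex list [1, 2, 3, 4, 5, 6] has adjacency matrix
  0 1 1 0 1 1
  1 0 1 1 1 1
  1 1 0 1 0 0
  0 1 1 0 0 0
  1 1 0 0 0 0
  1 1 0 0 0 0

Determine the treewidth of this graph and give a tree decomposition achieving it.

Treewidth 2.
One such decomposition:
Bags: B1 = {1, 2, 3}  B2 = {1, 2, 6}  B3 = {2, 3, 4}  B4 = {1, 2, 5}
Tree: B1–B2, B1–B3, B1–B4

Each bag holds 3 vertices, so the decomposition has width 2, which upper-bounds the treewidth. For the lower bound, the 3 vertices {1, 2, 3} are pairwise adjacent, and any tree decomposition puts a clique entirely inside one bag — forcing width ≥ 2. Hence tw(G) = 2 exactly.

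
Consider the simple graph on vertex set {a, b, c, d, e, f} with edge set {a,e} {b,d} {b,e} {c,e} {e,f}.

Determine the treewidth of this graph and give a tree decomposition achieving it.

Every bag has size at most 2, so the width is 2 − 1 = 1 and tw(G) ≤ 1. Since G has at least one edge (e.g. f–e), it is not an edgeless graph, so tw(G) ≥ 1. Hence tw(G) = 1 exactly.

Treewidth 1.
One such decomposition:
Bags: B1 = {e, f}  B2 = {b, e}  B3 = {b, d}  B4 = {c, e}  B5 = {a, e}
Tree: B1–B2, B2–B3, B2–B4, B4–B5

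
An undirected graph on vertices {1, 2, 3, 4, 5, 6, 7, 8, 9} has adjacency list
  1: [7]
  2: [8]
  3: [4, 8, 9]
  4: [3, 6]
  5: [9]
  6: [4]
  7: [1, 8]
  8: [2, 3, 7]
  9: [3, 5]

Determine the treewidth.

A width-1 tree decomposition is:
Bags: B1 = {7, 8}  B2 = {3, 8}  B3 = {3, 4}  B4 = {3, 9}  B5 = {5, 9}  B6 = {2, 8}  B7 = {4, 6}  B8 = {1, 7}
Tree: B1–B2, B2–B3, B3–B4, B4–B5, B1–B6, B3–B7, B1–B8
Each bag holds 2 vertices, so the decomposition has width 1, which upper-bounds the treewidth. G has an edge, so its treewidth is at least 1. The upper and lower bounds meet at 1, so that is the treewidth.

1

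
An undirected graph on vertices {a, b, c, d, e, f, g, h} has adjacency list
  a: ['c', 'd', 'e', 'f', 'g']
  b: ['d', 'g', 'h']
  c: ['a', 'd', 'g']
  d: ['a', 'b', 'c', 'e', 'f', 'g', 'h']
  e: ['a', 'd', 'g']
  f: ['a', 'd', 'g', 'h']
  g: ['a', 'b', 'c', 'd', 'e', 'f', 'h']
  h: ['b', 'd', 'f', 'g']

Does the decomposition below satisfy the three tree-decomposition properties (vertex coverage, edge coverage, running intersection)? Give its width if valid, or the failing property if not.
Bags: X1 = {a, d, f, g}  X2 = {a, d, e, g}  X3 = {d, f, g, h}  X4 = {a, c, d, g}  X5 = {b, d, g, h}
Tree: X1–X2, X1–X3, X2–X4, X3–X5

Vertex coverage: the bags together contain {a, b, c, d, e, f, g, h}, the full vertex set. Edge coverage: each edge of G has both endpoints in at least one bag. Running intersection: for every vertex, the bags containing it form a connected subtree. All three properties hold, so this is a valid tree decomposition of width max|bag| − 1 = 3, and hence tw(G) ≤ 3.

Yes; width 3.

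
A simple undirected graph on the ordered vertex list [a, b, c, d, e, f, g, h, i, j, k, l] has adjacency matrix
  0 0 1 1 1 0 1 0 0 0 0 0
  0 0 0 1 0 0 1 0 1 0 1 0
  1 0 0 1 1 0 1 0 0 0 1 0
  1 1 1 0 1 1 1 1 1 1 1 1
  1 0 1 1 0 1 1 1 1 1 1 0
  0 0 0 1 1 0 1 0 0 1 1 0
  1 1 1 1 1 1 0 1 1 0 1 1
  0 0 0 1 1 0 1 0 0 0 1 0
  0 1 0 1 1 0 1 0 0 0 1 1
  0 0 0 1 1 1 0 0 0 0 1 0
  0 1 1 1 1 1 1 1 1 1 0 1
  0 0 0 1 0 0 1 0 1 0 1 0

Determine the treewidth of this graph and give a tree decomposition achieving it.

The largest bag has 5 vertices, giving width 4; this decomposition certifies tw(G) ≤ 4. For the lower bound, the 5 vertices {a, c, d, e, g} are pairwise adjacent, and any tree decomposition puts a clique entirely inside one bag — forcing width ≥ 4. Hence tw(G) = 4 exactly.

Treewidth 4.
Bags: B1 = {d, e, g, i, k}  B2 = {c, d, e, g, k}  B3 = {d, g, i, k, l}  B4 = {a, c, d, e, g}  B5 = {d, e, f, g, k}  B6 = {d, e, g, h, k}  B7 = {b, d, g, i, k}  B8 = {d, e, f, j, k}
Tree: B1–B2, B1–B3, B2–B4, B1–B5, B2–B6, B1–B7, B5–B8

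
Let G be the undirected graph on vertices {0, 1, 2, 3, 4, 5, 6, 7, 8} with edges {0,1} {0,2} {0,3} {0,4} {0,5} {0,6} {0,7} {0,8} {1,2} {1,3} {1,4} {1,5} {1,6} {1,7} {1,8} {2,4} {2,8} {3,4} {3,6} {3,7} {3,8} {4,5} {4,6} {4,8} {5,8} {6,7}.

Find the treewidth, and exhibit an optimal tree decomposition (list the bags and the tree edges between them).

The largest bag has 5 vertices, giving width 4; this decomposition certifies tw(G) ≤ 4. For the lower bound, the 5 vertices {0, 1, 2, 4, 8} are pairwise adjacent, and any tree decomposition puts a clique entirely inside one bag — forcing width ≥ 4. Therefore the treewidth is 4.

Treewidth 4.
One such decomposition:
Bags: B1 = {0, 1, 3, 6, 7}  B2 = {0, 1, 3, 4, 6}  B3 = {0, 1, 3, 4, 8}  B4 = {0, 1, 2, 4, 8}  B5 = {0, 1, 4, 5, 8}
Tree: B1–B2, B2–B3, B3–B4, B3–B5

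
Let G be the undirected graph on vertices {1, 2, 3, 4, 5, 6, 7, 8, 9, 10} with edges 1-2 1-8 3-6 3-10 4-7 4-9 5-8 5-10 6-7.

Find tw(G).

1

A width-1 tree decomposition is:
Bags: B1 = {1, 2}  B2 = {1, 8}  B3 = {5, 8}  B4 = {5, 10}  B5 = {3, 10}  B6 = {3, 6}  B7 = {6, 7}  B8 = {4, 7}  B9 = {4, 9}
Tree: B1–B2, B2–B3, B3–B4, B4–B5, B5–B6, B6–B7, B7–B8, B8–B9
Each bag holds 2 vertices, so the decomposition has width 1, which upper-bounds the treewidth. Any graph with an edge has treewidth ≥ 1, and G has the edge 2–1. Therefore the treewidth is 1.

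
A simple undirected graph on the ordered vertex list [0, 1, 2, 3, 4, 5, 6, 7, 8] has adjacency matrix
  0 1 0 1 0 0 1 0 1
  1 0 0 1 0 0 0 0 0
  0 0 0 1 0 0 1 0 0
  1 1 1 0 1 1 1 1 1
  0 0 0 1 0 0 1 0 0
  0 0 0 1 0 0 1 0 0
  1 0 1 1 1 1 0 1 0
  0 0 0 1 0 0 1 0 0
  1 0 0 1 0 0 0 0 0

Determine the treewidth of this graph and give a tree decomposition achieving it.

Every bag has size at most 3, so the width is 3 − 1 = 2 and tw(G) ≤ 2. For the lower bound, the 3 vertices {0, 3, 8} are pairwise adjacent, and any tree decomposition puts a clique entirely inside one bag — forcing width ≥ 2. Hence tw(G) = 2 exactly.

Treewidth 2.
One optimal decomposition is:
Bags: B1 = {2, 3, 6}  B2 = {0, 3, 6}  B3 = {0, 3, 8}  B4 = {3, 4, 6}  B5 = {3, 5, 6}  B6 = {3, 6, 7}  B7 = {0, 1, 3}
Tree: B1–B2, B2–B3, B2–B4, B1–B5, B4–B6, B3–B7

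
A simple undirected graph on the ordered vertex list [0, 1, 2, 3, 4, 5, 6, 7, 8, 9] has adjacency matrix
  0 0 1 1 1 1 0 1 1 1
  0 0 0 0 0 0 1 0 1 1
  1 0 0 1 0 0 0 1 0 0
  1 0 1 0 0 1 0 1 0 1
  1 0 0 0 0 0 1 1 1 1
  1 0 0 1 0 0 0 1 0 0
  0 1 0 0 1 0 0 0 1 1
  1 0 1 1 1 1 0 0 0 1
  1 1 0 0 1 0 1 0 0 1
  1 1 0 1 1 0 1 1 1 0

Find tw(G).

3

A width-3 tree decomposition is:
Bags: B1 = {0, 4, 7, 9}  B2 = {0, 4, 8, 9}  B3 = {0, 3, 7, 9}  B4 = {0, 3, 5, 7}  B5 = {4, 6, 8, 9}  B6 = {1, 6, 8, 9}  B7 = {0, 2, 3, 7}
Tree: B1–B2, B1–B3, B3–B4, B2–B5, B5–B6, B4–B7
Each bag holds 4 vertices, so the decomposition has width 3, which upper-bounds the treewidth. Conversely, {0, 4, 8, 9} is a clique of size 4, and the vertices of any clique must share a bag in every tree decomposition; so some bag has ≥ 4 vertices and tw(G) ≥ 3. Combining the bounds, tw(G) = 3.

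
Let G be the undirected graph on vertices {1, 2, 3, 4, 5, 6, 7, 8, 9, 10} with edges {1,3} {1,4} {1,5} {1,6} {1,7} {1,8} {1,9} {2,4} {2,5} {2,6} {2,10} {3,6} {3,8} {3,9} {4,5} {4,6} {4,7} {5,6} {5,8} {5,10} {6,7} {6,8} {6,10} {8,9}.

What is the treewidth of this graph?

3

A width-3 tree decomposition is:
Bags: B1 = {1, 5, 6, 8}  B2 = {1, 3, 6, 8}  B3 = {1, 4, 5, 6}  B4 = {2, 4, 5, 6}  B5 = {1, 4, 6, 7}  B6 = {2, 5, 6, 10}  B7 = {1, 3, 8, 9}
Tree: B1–B2, B1–B3, B3–B4, B3–B5, B4–B6, B2–B7
Each bag holds 4 vertices, so the decomposition has width 3, which upper-bounds the treewidth. On the other hand G contains the 4-clique {1, 3, 8, 9}. A clique must lie in a single bag of any decomposition, so no decomposition can have width below 3. Therefore the treewidth is 3.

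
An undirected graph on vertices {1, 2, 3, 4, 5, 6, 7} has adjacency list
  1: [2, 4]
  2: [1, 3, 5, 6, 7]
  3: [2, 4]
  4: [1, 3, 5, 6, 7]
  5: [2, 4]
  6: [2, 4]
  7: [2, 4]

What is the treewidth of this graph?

A width-2 tree decomposition is:
Bags: B1 = {2, 4, 7}  B2 = {1, 2, 4}  B3 = {2, 4, 5}  B4 = {2, 3, 4}  B5 = {2, 4, 6}
Tree: B1–B2, B2–B3, B3–B4, B4–B5
The largest bag has 3 vertices, giving width 2; this decomposition certifies tw(G) ≤ 2. For the lower bound, G contains the cycle 2–7–4–1–2, so G is not a forest; only forests have treewidth ≤ 1, hence tw(G) ≥ 2. The upper and lower bounds meet at 2, so that is the treewidth.

2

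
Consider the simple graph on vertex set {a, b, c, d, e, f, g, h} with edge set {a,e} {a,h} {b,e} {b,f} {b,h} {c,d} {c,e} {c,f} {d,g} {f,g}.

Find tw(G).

A width-2 tree decomposition is:
Bags: B1 = {c, d, g}  B2 = {c, f, g}  B3 = {c, e, f}  B4 = {b, e, f}  B5 = {a, b, e}  B6 = {a, b, h}
Tree: B1–B2, B2–B3, B3–B4, B4–B5, B5–B6
The largest bag has 3 vertices, giving width 2; this decomposition certifies tw(G) ≤ 2. Since d–g–f–c–d is a cycle in G, G is not acyclic. Forests are exactly the graphs of treewidth ≤ 1, so tw(G) ≥ 2. Therefore the treewidth is 2.

2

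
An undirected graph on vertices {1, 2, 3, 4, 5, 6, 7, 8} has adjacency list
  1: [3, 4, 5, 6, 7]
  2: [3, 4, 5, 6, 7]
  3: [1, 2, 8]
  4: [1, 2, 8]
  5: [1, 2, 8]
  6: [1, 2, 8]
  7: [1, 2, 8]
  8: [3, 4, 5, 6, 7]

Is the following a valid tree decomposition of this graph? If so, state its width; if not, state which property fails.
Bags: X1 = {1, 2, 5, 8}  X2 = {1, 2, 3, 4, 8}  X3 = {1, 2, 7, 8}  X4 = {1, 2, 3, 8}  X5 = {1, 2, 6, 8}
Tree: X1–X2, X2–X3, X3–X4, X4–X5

A tree decomposition must satisfy three properties: every vertex lies in some bag; for every edge, both endpoints lie together in some bag; and for every vertex, the bags containing it form a connected subtree. Here bags containing vertex 3 are not connected in the tree, so the decomposition is invalid.

No — bags containing vertex 3 are not connected in the tree.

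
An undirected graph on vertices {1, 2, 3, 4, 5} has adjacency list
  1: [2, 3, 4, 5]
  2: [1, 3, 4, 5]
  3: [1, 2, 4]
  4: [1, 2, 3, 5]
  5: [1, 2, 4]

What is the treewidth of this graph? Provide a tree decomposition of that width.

Every bag has size at most 4, so the width is 4 − 1 = 3 and tw(G) ≤ 3. For the lower bound, the 4 vertices {1, 2, 3, 4} are pairwise adjacent, and any tree decomposition puts a clique entirely inside one bag — forcing width ≥ 3. The upper and lower bounds meet at 3, so that is the treewidth.

Treewidth 3.
One such decomposition:
Bags: B1 = {1, 2, 3, 4}  B2 = {1, 2, 4, 5}
Tree: B1–B2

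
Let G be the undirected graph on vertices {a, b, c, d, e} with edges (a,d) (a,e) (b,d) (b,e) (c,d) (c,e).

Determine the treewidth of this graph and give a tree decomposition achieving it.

Treewidth 2.
One such decomposition:
Bags: B1 = {b, d, e}  B2 = {a, d, e}  B3 = {c, d, e}
Tree: B1–B2, B2–B3

The largest bag has 3 vertices, giving width 2; this decomposition certifies tw(G) ≤ 2. Since e–b–d–a–e is a cycle in G, G is not acyclic. Forests are exactly the graphs of treewidth ≤ 1, so tw(G) ≥ 2. Therefore the treewidth is 2.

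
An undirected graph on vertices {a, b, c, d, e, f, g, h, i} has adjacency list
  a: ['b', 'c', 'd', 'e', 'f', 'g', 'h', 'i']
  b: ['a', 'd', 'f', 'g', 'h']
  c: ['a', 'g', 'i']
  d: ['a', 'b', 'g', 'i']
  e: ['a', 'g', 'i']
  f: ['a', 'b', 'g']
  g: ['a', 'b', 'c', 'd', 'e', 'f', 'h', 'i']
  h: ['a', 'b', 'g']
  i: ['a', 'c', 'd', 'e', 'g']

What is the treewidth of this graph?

A width-3 tree decomposition is:
Bags: B1 = {a, b, d, g}  B2 = {a, d, g, i}  B3 = {a, e, g, i}  B4 = {a, c, g, i}  B5 = {a, b, g, h}  B6 = {a, b, f, g}
Tree: B1–B2, B2–B3, B3–B4, B1–B5, B5–B6
The largest bag has 4 vertices, giving width 3; this decomposition certifies tw(G) ≤ 3. For the lower bound, the 4 vertices {a, e, g, i} are pairwise adjacent, and any tree decomposition puts a clique entirely inside one bag — forcing width ≥ 3. Hence tw(G) = 3 exactly.

3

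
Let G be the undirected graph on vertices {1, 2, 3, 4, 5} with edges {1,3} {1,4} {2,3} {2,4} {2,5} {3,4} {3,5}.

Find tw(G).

2

A width-2 tree decomposition is:
Bags: B1 = {2, 3, 4}  B2 = {2, 3, 5}  B3 = {1, 3, 4}
Tree: B1–B2, B1–B3
Every bag has size at most 3, so the width is 3 − 1 = 2 and tw(G) ≤ 2. For the lower bound, the 3 vertices {1, 3, 4} are pairwise adjacent, and any tree decomposition puts a clique entirely inside one bag — forcing width ≥ 2. Combining the bounds, tw(G) = 2.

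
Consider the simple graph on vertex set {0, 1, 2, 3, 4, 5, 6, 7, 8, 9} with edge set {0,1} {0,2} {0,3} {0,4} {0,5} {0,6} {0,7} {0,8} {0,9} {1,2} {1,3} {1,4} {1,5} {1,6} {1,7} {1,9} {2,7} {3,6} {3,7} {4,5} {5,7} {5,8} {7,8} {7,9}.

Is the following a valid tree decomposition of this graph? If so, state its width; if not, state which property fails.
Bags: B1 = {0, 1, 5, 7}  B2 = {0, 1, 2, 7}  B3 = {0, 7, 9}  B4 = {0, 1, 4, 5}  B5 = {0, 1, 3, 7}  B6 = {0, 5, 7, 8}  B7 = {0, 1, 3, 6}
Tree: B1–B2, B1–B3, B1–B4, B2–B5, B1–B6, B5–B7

No — edge (1,9) lies in no bag.

A tree decomposition must satisfy three properties: every vertex lies in some bag; for every edge, both endpoints lie together in some bag; and for every vertex, the bags containing it form a connected subtree. Here edge (1,9) lies in no bag, so the decomposition is invalid.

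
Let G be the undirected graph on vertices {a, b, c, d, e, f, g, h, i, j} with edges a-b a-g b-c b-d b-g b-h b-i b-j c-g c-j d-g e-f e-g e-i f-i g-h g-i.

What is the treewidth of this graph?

A width-2 tree decomposition is:
Bags: B1 = {b, g, i}  B2 = {a, b, g}  B3 = {e, g, i}  B4 = {b, c, g}  B5 = {b, c, j}  B6 = {b, d, g}  B7 = {e, f, i}  B8 = {b, g, h}
Tree: B1–B2, B1–B3, B1–B4, B4–B5, B2–B6, B3–B7, B2–B8
Each bag holds 3 vertices, so the decomposition has width 2, which upper-bounds the treewidth. On the other hand G contains the 3-clique {e, g, i}. A clique must lie in a single bag of any decomposition, so no decomposition can have width below 2. Hence tw(G) = 2 exactly.

2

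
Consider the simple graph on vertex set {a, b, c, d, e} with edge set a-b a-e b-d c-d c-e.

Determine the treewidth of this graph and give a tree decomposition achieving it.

Every bag has size at most 3, so the width is 3 − 1 = 2 and tw(G) ≤ 2. Since d–c–e–a–b–d is a cycle in G, G is not acyclic. Forests are exactly the graphs of treewidth ≤ 1, so tw(G) ≥ 2. The upper and lower bounds meet at 2, so that is the treewidth.

Treewidth 2.
One optimal decomposition is:
Bags: B1 = {c, d, e}  B2 = {a, d, e}  B3 = {a, b, d}
Tree: B1–B2, B2–B3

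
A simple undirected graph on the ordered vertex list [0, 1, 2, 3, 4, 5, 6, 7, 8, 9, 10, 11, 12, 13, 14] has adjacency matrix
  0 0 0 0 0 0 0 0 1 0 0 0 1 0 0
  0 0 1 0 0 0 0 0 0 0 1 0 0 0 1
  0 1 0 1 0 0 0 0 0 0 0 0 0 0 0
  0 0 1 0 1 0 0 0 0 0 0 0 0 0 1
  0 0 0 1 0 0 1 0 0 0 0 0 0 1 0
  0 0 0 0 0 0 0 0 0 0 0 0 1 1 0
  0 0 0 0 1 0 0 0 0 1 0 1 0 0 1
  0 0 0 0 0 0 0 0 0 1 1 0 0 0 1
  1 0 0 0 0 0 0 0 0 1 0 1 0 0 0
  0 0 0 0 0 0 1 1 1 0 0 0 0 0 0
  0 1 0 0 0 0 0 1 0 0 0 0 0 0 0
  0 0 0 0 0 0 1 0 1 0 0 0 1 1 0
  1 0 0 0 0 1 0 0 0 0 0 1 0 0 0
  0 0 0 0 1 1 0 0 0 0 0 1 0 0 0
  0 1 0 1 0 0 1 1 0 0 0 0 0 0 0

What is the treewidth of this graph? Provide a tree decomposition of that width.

Treewidth 3.
One optimal decomposition is:
Bags: B1 = {0, 5, 8, 12}  B2 = {5, 8, 11, 12}  B3 = {5, 8, 11, 13}  B4 = {8, 9, 11, 13}  B5 = {6, 9, 11, 13}  B6 = {4, 6, 9, 13}  B7 = {4, 6, 7, 9}  B8 = {4, 6, 7, 14}  B9 = {3, 4, 7, 14}  B10 = {3, 7, 10, 14}  B11 = {1, 3, 10, 14}  B12 = {1, 2, 3, 10}
Tree: B1–B2, B2–B3, B3–B4, B4–B5, B5–B6, B6–B7, B7–B8, B8–B9, B9–B10, B10–B11, B11–B12

Each bag holds 4 vertices, so the decomposition has width 3, which upper-bounds the treewidth. For the lower bound: the 4 vertex sets {0,5,12}, {8}, {11}, {4,6,9,13} are disjoint, each induces a connected subgraph, and every pair is joined by at least one edge of G. Contracting each set to a single vertex therefore yields K_{4} as a minor, and since treewidth is minor-monotone, tw(G) ≥ tw(K_{4}) = 3. Hence tw(G) = 3 exactly.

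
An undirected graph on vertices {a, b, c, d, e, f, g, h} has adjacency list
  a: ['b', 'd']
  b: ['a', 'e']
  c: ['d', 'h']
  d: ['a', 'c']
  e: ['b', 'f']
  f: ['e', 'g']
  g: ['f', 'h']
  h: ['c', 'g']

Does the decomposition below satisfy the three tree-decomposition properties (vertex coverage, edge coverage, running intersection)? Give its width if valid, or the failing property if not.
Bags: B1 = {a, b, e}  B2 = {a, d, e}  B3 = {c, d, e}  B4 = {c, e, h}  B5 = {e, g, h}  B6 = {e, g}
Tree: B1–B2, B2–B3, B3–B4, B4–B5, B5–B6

A tree decomposition must satisfy three properties: every vertex lies in some bag; for every edge, both endpoints lie together in some bag; and for every vertex, the bags containing it form a connected subtree. Here vertex f appears in no bag, so the decomposition is invalid.

No — vertex f appears in no bag.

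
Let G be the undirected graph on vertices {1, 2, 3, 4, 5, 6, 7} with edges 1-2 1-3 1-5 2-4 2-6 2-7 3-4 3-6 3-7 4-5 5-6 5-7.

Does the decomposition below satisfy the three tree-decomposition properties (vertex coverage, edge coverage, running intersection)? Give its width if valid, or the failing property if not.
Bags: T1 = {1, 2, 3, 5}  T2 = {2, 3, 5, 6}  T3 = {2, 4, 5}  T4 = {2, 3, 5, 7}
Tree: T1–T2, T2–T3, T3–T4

No — edge (3,4) lies in no bag.

A tree decomposition must satisfy three properties: every vertex lies in some bag; for every edge, both endpoints lie together in some bag; and for every vertex, the bags containing it form a connected subtree. Here edge (3,4) lies in no bag, so the decomposition is invalid.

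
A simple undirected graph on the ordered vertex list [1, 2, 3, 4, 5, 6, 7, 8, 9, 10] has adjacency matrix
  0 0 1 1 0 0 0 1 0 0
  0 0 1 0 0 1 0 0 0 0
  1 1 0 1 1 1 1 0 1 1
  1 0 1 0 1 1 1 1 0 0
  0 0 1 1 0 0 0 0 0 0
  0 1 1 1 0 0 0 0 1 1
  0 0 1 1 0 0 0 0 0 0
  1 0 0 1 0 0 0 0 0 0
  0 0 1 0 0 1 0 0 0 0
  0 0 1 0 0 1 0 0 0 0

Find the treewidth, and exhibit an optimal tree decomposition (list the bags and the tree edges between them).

Treewidth 2.
One such decomposition:
Bags: B1 = {1, 3, 4}  B2 = {3, 4, 6}  B3 = {3, 6, 9}  B4 = {1, 4, 8}  B5 = {3, 6, 10}  B6 = {2, 3, 6}  B7 = {3, 4, 7}  B8 = {3, 4, 5}
Tree: B1–B2, B2–B3, B1–B4, B3–B5, B3–B6, B2–B7, B2–B8

Every bag has size at most 3, so the width is 3 − 1 = 2 and tw(G) ≤ 2. On the other hand G contains the 3-clique {1, 4, 8}. A clique must lie in a single bag of any decomposition, so no decomposition can have width below 2. Combining the bounds, tw(G) = 2.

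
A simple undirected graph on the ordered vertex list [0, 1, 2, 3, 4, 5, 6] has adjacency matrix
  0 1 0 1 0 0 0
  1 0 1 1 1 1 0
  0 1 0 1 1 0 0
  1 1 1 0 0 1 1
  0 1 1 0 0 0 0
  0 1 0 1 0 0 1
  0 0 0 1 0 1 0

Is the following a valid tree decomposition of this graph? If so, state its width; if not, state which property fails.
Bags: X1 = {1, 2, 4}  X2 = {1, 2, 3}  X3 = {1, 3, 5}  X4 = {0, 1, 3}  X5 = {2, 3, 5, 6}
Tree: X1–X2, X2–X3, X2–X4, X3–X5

A tree decomposition must satisfy three properties: every vertex lies in some bag; for every edge, both endpoints lie together in some bag; and for every vertex, the bags containing it form a connected subtree. Here bags containing vertex 2 are not connected in the tree, so the decomposition is invalid.

No — bags containing vertex 2 are not connected in the tree.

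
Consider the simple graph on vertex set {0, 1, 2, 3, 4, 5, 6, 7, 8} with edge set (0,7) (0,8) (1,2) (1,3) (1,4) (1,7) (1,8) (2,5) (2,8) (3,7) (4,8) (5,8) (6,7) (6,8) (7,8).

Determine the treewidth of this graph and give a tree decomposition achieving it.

Treewidth 2.
One such decomposition:
Bags: B1 = {1, 7, 8}  B2 = {0, 7, 8}  B3 = {6, 7, 8}  B4 = {1, 4, 8}  B5 = {1, 2, 8}  B6 = {2, 5, 8}  B7 = {1, 3, 7}
Tree: B1–B2, B2–B3, B1–B4, B1–B5, B5–B6, B1–B7

The largest bag has 3 vertices, giving width 2; this decomposition certifies tw(G) ≤ 2. Conversely, {0, 7, 8} is a clique of size 3, and the vertices of any clique must share a bag in every tree decomposition; so some bag has ≥ 3 vertices and tw(G) ≥ 2. Combining the bounds, tw(G) = 2.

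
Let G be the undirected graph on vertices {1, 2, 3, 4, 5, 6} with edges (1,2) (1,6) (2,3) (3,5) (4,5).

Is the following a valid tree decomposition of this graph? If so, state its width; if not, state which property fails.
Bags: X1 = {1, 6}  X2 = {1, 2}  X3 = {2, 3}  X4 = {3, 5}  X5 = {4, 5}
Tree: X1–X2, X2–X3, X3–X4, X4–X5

Yes; width 1.

Vertex coverage: the bags together contain {1, 2, 3, 4, 5, 6}, the full vertex set. Edge coverage: each edge of G has both endpoints in at least one bag. Running intersection: for every vertex, the bags containing it form a connected subtree. All three properties hold, so this is a valid tree decomposition of width max|bag| − 1 = 1, and hence tw(G) ≤ 1.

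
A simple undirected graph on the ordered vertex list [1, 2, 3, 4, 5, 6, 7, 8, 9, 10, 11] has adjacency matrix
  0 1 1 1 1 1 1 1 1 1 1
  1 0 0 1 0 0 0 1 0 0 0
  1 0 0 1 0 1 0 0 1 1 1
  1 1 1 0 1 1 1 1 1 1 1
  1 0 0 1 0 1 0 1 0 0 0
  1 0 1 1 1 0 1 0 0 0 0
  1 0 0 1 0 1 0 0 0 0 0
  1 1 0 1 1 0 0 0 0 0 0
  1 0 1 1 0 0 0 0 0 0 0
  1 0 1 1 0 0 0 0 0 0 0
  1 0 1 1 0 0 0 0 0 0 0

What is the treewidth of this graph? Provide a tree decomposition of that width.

The largest bag has 4 vertices, giving width 3; this decomposition certifies tw(G) ≤ 3. Conversely, {1, 2, 4, 8} is a clique of size 4, and the vertices of any clique must share a bag in every tree decomposition; so some bag has ≥ 4 vertices and tw(G) ≥ 3. Combining the bounds, tw(G) = 3.

Treewidth 3.
One such decomposition:
Bags: B1 = {1, 4, 6, 7}  B2 = {1, 3, 4, 6}  B3 = {1, 4, 5, 6}  B4 = {1, 3, 4, 9}  B5 = {1, 4, 5, 8}  B6 = {1, 2, 4, 8}  B7 = {1, 3, 4, 10}  B8 = {1, 3, 4, 11}
Tree: B1–B2, B2–B3, B2–B4, B3–B5, B5–B6, B4–B7, B4–B8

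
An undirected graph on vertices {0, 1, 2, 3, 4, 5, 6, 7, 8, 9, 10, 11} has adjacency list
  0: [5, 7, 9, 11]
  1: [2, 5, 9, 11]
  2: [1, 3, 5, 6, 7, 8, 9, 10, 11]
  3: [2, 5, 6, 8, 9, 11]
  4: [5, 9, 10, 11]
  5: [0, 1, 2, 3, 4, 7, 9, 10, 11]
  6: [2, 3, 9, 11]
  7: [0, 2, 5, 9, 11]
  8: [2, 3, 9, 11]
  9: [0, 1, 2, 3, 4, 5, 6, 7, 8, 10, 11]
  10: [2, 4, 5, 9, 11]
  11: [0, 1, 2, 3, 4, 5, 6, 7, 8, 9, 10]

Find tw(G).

A width-4 tree decomposition is:
Bags: B1 = {1, 2, 5, 9, 11}  B2 = {2, 5, 7, 9, 11}  B3 = {0, 5, 7, 9, 11}  B4 = {2, 3, 5, 9, 11}  B5 = {2, 5, 9, 10, 11}  B6 = {2, 3, 6, 9, 11}  B7 = {4, 5, 9, 10, 11}  B8 = {2, 3, 8, 9, 11}
Tree: B1–B2, B2–B3, B1–B4, B1–B5, B4–B6, B5–B7, B4–B8
The largest bag has 5 vertices, giving width 4; this decomposition certifies tw(G) ≤ 4. For the lower bound, the 5 vertices {0, 5, 7, 9, 11} are pairwise adjacent, and any tree decomposition puts a clique entirely inside one bag — forcing width ≥ 4. Combining the bounds, tw(G) = 4.

4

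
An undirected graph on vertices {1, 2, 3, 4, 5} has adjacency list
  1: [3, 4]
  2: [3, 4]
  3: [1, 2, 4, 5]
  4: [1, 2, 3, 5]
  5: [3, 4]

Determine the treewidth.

A width-2 tree decomposition is:
Bags: B1 = {3, 4, 5}  B2 = {1, 3, 4}  B3 = {2, 3, 4}
Tree: B1–B2, B2–B3
Each bag holds 3 vertices, so the decomposition has width 2, which upper-bounds the treewidth. For the lower bound, the 3 vertices {1, 3, 4} are pairwise adjacent, and any tree decomposition puts a clique entirely inside one bag — forcing width ≥ 2. Therefore the treewidth is 2.

2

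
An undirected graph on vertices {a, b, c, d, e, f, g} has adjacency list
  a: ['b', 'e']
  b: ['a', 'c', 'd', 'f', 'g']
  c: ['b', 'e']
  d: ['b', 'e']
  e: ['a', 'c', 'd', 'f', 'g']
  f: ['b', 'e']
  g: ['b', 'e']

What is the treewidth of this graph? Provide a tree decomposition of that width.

Treewidth 2.
Bags: B1 = {a, b, e}  B2 = {b, d, e}  B3 = {b, c, e}  B4 = {b, e, g}  B5 = {b, e, f}
Tree: B1–B2, B2–B3, B3–B4, B4–B5

The largest bag has 3 vertices, giving width 2; this decomposition certifies tw(G) ≤ 2. Since e–a–b–d–e is a cycle in G, G is not acyclic. Forests are exactly the graphs of treewidth ≤ 1, so tw(G) ≥ 2. Therefore the treewidth is 2.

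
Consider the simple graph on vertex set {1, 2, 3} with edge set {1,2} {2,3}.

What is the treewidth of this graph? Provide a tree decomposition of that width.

Each bag holds 2 vertices, so the decomposition has width 1, which upper-bounds the treewidth. G has an edge, so its treewidth is at least 1. Combining the bounds, tw(G) = 1.

Treewidth 1.
One such decomposition:
Bags: B1 = {1, 2}  B2 = {2, 3}
Tree: B1–B2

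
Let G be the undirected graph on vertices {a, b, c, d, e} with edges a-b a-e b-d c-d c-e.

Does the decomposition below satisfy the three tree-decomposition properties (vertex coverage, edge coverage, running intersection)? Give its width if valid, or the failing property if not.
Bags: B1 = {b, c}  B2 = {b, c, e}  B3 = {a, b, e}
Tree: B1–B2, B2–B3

No — vertex d appears in no bag.

A tree decomposition must satisfy three properties: every vertex lies in some bag; for every edge, both endpoints lie together in some bag; and for every vertex, the bags containing it form a connected subtree. Here vertex d appears in no bag, so the decomposition is invalid.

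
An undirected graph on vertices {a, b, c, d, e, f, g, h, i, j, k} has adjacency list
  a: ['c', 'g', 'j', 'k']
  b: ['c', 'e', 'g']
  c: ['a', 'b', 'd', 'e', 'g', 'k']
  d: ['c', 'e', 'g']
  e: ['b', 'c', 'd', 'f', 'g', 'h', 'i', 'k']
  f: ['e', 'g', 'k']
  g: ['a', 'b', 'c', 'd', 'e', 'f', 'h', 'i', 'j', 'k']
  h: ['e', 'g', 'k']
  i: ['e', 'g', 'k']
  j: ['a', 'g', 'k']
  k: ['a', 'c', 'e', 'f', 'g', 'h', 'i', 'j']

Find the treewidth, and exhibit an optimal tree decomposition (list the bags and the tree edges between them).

Each bag holds 4 vertices, so the decomposition has width 3, which upper-bounds the treewidth. On the other hand G contains the 4-clique {c, d, e, g}. A clique must lie in a single bag of any decomposition, so no decomposition can have width below 3. The upper and lower bounds meet at 3, so that is the treewidth.

Treewidth 3.
One optimal decomposition is:
Bags: B1 = {b, c, e, g}  B2 = {c, d, e, g}  B3 = {c, e, g, k}  B4 = {e, g, h, k}  B5 = {a, c, g, k}  B6 = {e, g, i, k}  B7 = {a, g, j, k}  B8 = {e, f, g, k}
Tree: B1–B2, B2–B3, B3–B4, B3–B5, B3–B6, B5–B7, B4–B8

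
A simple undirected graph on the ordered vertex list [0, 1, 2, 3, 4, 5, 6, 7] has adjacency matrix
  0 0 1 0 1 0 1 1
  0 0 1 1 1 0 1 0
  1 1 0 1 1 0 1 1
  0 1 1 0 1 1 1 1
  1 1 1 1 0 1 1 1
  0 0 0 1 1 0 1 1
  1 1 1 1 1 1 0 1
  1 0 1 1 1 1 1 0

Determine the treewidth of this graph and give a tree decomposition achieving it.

Every bag has size at most 5, so the width is 5 − 1 = 4 and tw(G) ≤ 4. For the lower bound, the 5 vertices {0, 2, 4, 6, 7} are pairwise adjacent, and any tree decomposition puts a clique entirely inside one bag — forcing width ≥ 4. Combining the bounds, tw(G) = 4.

Treewidth 4.
One optimal decomposition is:
Bags: B1 = {2, 3, 4, 6, 7}  B2 = {1, 2, 3, 4, 6}  B3 = {0, 2, 4, 6, 7}  B4 = {3, 4, 5, 6, 7}
Tree: B1–B2, B1–B3, B1–B4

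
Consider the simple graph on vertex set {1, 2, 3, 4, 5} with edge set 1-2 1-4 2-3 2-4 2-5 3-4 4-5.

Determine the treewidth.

A width-2 tree decomposition is:
Bags: B1 = {2, 3, 4}  B2 = {1, 2, 4}  B3 = {2, 4, 5}
Tree: B1–B2, B2–B3
Every bag has size at most 3, so the width is 3 − 1 = 2 and tw(G) ≤ 2. For the lower bound, the 3 vertices {1, 2, 4} are pairwise adjacent, and any tree decomposition puts a clique entirely inside one bag — forcing width ≥ 2. The upper and lower bounds meet at 2, so that is the treewidth.

2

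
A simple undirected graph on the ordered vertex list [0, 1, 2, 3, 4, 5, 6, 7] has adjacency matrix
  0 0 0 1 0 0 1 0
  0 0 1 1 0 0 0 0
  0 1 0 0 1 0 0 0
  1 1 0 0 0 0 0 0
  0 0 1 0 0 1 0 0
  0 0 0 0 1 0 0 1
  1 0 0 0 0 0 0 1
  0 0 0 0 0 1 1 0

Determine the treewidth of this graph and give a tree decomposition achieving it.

Treewidth 2.
Bags: B1 = {0, 6, 7}  B2 = {0, 3, 7}  B3 = {1, 3, 7}  B4 = {1, 2, 7}  B5 = {2, 4, 7}  B6 = {4, 5, 7}
Tree: B1–B2, B2–B3, B3–B4, B4–B5, B5–B6

Each bag holds 3 vertices, so the decomposition has width 2, which upper-bounds the treewidth. Since 7–6–0–3–1–2–4–5–7 is a cycle in G, G is not acyclic. Forests are exactly the graphs of treewidth ≤ 1, so tw(G) ≥ 2. Therefore the treewidth is 2.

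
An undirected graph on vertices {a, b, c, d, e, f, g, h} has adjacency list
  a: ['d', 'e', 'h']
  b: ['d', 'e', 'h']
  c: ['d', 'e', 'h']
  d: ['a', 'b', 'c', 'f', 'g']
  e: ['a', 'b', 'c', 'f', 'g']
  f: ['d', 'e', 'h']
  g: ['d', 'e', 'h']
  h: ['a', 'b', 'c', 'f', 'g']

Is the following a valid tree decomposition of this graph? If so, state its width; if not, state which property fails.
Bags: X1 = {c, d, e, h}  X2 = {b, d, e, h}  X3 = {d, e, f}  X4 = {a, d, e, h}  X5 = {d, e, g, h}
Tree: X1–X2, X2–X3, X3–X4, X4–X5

A tree decomposition must satisfy three properties: every vertex lies in some bag; for every edge, both endpoints lie together in some bag; and for every vertex, the bags containing it form a connected subtree. Here edge (h,f) lies in no bag, so the decomposition is invalid.

No — edge (h,f) lies in no bag.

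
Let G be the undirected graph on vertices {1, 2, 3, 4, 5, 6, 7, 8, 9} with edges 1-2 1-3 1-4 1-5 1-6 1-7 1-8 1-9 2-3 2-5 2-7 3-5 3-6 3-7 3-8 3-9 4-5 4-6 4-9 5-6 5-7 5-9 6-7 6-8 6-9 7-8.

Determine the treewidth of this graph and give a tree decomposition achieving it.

Every bag has size at most 5, so the width is 5 − 1 = 4 and tw(G) ≤ 4. Conversely, {1, 3, 6, 7, 8} is a clique of size 5, and the vertices of any clique must share a bag in every tree decomposition; so some bag has ≥ 5 vertices and tw(G) ≥ 4. The upper and lower bounds meet at 4, so that is the treewidth.

Treewidth 4.
Bags: B1 = {1, 3, 6, 7, 8}  B2 = {1, 3, 5, 6, 7}  B3 = {1, 3, 5, 6, 9}  B4 = {1, 4, 5, 6, 9}  B5 = {1, 2, 3, 5, 7}
Tree: B1–B2, B2–B3, B3–B4, B2–B5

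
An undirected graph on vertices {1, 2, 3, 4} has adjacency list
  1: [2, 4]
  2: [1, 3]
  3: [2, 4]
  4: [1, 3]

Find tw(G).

2

A width-2 tree decomposition is:
Bags: B1 = {2, 3, 4}  B2 = {1, 2, 4}
Tree: B1–B2
Each bag holds 3 vertices, so the decomposition has width 2, which upper-bounds the treewidth. For the lower bound, G contains the cycle 4–3–2–1–4, so G is not a forest; only forests have treewidth ≤ 1, hence tw(G) ≥ 2. Hence tw(G) = 2 exactly.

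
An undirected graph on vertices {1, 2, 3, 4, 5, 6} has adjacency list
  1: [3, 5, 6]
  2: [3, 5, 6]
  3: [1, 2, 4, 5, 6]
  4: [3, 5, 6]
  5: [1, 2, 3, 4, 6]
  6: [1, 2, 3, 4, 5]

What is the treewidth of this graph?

A width-3 tree decomposition is:
Bags: B1 = {1, 3, 5, 6}  B2 = {3, 4, 5, 6}  B3 = {2, 3, 5, 6}
Tree: B1–B2, B2–B3
Each bag holds 4 vertices, so the decomposition has width 3, which upper-bounds the treewidth. Conversely, {1, 3, 5, 6} is a clique of size 4, and the vertices of any clique must share a bag in every tree decomposition; so some bag has ≥ 4 vertices and tw(G) ≥ 3. Therefore the treewidth is 3.

3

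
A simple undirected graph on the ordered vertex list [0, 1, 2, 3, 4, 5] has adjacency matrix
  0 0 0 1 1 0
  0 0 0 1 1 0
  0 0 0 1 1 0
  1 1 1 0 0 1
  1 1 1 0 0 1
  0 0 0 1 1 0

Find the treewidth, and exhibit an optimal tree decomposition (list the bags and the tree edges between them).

Treewidth 2.
One optimal decomposition is:
Bags: B1 = {0, 3, 4}  B2 = {2, 3, 4}  B3 = {3, 4, 5}  B4 = {1, 3, 4}
Tree: B1–B2, B2–B3, B3–B4

Each bag holds 3 vertices, so the decomposition has width 2, which upper-bounds the treewidth. The edges 3–0–4–2–3 form a cycle, so G is not a tree and its treewidth is at least 2. Hence tw(G) = 2 exactly.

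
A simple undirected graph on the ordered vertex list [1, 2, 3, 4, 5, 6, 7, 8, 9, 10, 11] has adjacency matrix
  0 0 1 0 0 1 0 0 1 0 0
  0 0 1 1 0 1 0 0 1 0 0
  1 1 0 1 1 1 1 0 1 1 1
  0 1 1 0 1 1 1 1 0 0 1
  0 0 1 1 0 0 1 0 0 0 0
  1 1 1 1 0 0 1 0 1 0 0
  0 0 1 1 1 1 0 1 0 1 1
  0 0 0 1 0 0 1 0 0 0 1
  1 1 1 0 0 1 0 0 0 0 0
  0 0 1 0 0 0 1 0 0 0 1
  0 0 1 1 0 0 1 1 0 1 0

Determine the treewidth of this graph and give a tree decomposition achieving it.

Treewidth 3.
One optimal decomposition is:
Bags: B1 = {3, 4, 5, 7}  B2 = {3, 4, 6, 7}  B3 = {3, 4, 7, 11}  B4 = {2, 3, 4, 6}  B5 = {2, 3, 6, 9}  B6 = {1, 3, 6, 9}  B7 = {4, 7, 8, 11}  B8 = {3, 7, 10, 11}
Tree: B1–B2, B2–B3, B2–B4, B4–B5, B5–B6, B3–B7, B3–B8

Each bag holds 4 vertices, so the decomposition has width 3, which upper-bounds the treewidth. On the other hand G contains the 4-clique {4, 7, 8, 11}. A clique must lie in a single bag of any decomposition, so no decomposition can have width below 3. Hence tw(G) = 3 exactly.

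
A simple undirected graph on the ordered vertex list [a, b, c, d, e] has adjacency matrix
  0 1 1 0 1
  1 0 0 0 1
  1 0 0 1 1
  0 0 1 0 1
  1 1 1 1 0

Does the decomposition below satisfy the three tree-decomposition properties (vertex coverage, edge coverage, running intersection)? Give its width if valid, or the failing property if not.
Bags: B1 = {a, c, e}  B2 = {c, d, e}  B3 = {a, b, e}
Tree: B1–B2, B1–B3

Yes; width 2.

Vertex coverage: the bags together contain {a, b, c, d, e}, the full vertex set. Edge coverage: each edge of G has both endpoints in at least one bag. Running intersection: for every vertex, the bags containing it form a connected subtree. All three properties hold, so this is a valid tree decomposition of width max|bag| − 1 = 2, and hence tw(G) ≤ 2.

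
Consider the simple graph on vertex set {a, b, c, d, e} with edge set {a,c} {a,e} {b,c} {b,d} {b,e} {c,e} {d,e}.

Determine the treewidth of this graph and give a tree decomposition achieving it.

Each bag holds 3 vertices, so the decomposition has width 2, which upper-bounds the treewidth. For the lower bound, the 3 vertices {b, d, e} are pairwise adjacent, and any tree decomposition puts a clique entirely inside one bag — forcing width ≥ 2. The upper and lower bounds meet at 2, so that is the treewidth.

Treewidth 2.
One such decomposition:
Bags: B1 = {b, c, e}  B2 = {a, c, e}  B3 = {b, d, e}
Tree: B1–B2, B1–B3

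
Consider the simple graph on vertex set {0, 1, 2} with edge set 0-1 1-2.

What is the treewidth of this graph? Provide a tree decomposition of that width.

Each bag holds 2 vertices, so the decomposition has width 1, which upper-bounds the treewidth. Since G has at least one edge (e.g. 2–1), it is not an edgeless graph, so tw(G) ≥ 1. Combining the bounds, tw(G) = 1.

Treewidth 1.
One optimal decomposition is:
Bags: B1 = {1, 2}  B2 = {0, 1}
Tree: B1–B2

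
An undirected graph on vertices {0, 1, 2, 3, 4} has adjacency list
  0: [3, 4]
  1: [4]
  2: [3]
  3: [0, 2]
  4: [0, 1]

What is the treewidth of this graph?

A width-1 tree decomposition is:
Bags: B1 = {1, 4}  B2 = {0, 4}  B3 = {0, 3}  B4 = {2, 3}
Tree: B1–B2, B2–B3, B3–B4
The largest bag has 2 vertices, giving width 1; this decomposition certifies tw(G) ≤ 1. Any graph with an edge has treewidth ≥ 1, and G has the edge 1–4. Hence tw(G) = 1 exactly.

1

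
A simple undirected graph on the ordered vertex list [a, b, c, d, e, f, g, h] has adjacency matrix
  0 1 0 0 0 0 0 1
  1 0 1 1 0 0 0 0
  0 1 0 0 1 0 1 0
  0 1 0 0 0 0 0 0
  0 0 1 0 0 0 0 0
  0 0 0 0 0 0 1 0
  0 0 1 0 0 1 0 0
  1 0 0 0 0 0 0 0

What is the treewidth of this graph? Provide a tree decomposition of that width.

Treewidth 1.
One optimal decomposition is:
Bags: B1 = {b, c}  B2 = {c, g}  B3 = {b, d}  B4 = {a, b}  B5 = {f, g}  B6 = {a, h}  B7 = {c, e}
Tree: B1–B2, B1–B3, B3–B4, B2–B5, B4–B6, B2–B7

The largest bag has 2 vertices, giving width 1; this decomposition certifies tw(G) ≤ 1. G has an edge, so its treewidth is at least 1. Hence tw(G) = 1 exactly.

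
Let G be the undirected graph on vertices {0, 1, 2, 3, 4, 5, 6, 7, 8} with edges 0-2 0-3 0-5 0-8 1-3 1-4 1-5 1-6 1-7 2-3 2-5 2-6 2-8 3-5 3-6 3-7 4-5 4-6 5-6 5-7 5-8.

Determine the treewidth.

A width-3 tree decomposition is:
Bags: B1 = {1, 3, 5, 6}  B2 = {2, 3, 5, 6}  B3 = {0, 2, 3, 5}  B4 = {0, 2, 5, 8}  B5 = {1, 4, 5, 6}  B6 = {1, 3, 5, 7}
Tree: B1–B2, B2–B3, B3–B4, B1–B5, B1–B6
Each bag holds 4 vertices, so the decomposition has width 3, which upper-bounds the treewidth. On the other hand G contains the 4-clique {0, 2, 5, 8}. A clique must lie in a single bag of any decomposition, so no decomposition can have width below 3. The upper and lower bounds meet at 3, so that is the treewidth.

3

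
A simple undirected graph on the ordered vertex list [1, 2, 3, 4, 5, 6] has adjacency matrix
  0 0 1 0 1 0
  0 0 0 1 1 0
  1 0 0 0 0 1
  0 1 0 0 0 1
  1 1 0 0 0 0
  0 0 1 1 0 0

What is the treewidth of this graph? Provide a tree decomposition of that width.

Each bag holds 3 vertices, so the decomposition has width 2, which upper-bounds the treewidth. Since 1–5–2–4–6–3–1 is a cycle in G, G is not acyclic. Forests are exactly the graphs of treewidth ≤ 1, so tw(G) ≥ 2. Combining the bounds, tw(G) = 2.

Treewidth 2.
Bags: B1 = {1, 2, 5}  B2 = {1, 2, 4}  B3 = {1, 4, 6}  B4 = {1, 3, 6}
Tree: B1–B2, B2–B3, B3–B4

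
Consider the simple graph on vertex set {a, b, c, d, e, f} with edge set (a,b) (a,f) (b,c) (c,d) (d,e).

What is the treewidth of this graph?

1

A width-1 tree decomposition is:
Bags: B1 = {d, e}  B2 = {c, d}  B3 = {b, c}  B4 = {a, b}  B5 = {a, f}
Tree: B1–B2, B2–B3, B3–B4, B4–B5
Every bag has size at most 2, so the width is 2 − 1 = 1 and tw(G) ≤ 1. Since G has at least one edge (e.g. e–d), it is not an edgeless graph, so tw(G) ≥ 1. Combining the bounds, tw(G) = 1.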